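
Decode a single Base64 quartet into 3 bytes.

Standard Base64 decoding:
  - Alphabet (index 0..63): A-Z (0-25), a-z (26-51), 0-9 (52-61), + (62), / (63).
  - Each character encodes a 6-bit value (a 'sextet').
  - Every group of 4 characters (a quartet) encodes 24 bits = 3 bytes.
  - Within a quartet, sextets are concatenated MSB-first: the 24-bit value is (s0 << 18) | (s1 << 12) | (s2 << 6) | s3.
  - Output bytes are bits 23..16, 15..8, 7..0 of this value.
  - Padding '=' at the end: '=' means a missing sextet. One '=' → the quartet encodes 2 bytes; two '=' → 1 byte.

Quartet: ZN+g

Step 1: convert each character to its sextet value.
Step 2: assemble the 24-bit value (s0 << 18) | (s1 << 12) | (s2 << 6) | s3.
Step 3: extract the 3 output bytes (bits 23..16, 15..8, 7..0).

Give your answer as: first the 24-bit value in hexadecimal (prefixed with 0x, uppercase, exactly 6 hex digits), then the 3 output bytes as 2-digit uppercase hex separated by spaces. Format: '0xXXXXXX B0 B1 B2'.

Answer: 0x64DFA0 64 DF A0

Derivation:
Sextets: Z=25, N=13, +=62, g=32
24-bit: (25<<18) | (13<<12) | (62<<6) | 32
      = 0x640000 | 0x00D000 | 0x000F80 | 0x000020
      = 0x64DFA0
Bytes: (v>>16)&0xFF=64, (v>>8)&0xFF=DF, v&0xFF=A0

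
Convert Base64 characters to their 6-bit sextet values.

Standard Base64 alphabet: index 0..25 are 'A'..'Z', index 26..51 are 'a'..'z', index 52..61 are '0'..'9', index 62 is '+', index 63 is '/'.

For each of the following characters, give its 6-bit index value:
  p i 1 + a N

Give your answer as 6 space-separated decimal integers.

'p': a..z range, 26 + ord('p') − ord('a') = 41
'i': a..z range, 26 + ord('i') − ord('a') = 34
'1': 0..9 range, 52 + ord('1') − ord('0') = 53
'+': index 62
'a': a..z range, 26 + ord('a') − ord('a') = 26
'N': A..Z range, ord('N') − ord('A') = 13

Answer: 41 34 53 62 26 13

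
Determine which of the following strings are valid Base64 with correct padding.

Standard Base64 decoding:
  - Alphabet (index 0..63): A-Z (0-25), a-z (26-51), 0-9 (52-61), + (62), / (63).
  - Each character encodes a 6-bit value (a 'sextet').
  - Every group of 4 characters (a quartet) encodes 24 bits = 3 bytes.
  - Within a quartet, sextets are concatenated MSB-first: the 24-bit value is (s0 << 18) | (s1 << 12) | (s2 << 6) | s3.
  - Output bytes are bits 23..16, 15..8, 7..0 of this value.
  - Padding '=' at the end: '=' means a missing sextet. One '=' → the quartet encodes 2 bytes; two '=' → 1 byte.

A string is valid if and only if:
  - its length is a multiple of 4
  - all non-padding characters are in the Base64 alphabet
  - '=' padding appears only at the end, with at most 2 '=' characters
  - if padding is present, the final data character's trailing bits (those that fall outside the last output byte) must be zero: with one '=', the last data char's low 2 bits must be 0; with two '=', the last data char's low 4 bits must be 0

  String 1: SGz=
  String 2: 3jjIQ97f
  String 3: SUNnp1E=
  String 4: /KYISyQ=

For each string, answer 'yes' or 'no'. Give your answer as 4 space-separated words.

Answer: no yes yes yes

Derivation:
String 1: 'SGz=' → invalid (bad trailing bits)
String 2: '3jjIQ97f' → valid
String 3: 'SUNnp1E=' → valid
String 4: '/KYISyQ=' → valid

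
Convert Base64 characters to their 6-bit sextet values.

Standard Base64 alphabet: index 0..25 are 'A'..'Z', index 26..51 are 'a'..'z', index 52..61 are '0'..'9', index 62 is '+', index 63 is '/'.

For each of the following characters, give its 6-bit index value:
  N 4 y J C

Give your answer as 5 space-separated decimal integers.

'N': A..Z range, ord('N') − ord('A') = 13
'4': 0..9 range, 52 + ord('4') − ord('0') = 56
'y': a..z range, 26 + ord('y') − ord('a') = 50
'J': A..Z range, ord('J') − ord('A') = 9
'C': A..Z range, ord('C') − ord('A') = 2

Answer: 13 56 50 9 2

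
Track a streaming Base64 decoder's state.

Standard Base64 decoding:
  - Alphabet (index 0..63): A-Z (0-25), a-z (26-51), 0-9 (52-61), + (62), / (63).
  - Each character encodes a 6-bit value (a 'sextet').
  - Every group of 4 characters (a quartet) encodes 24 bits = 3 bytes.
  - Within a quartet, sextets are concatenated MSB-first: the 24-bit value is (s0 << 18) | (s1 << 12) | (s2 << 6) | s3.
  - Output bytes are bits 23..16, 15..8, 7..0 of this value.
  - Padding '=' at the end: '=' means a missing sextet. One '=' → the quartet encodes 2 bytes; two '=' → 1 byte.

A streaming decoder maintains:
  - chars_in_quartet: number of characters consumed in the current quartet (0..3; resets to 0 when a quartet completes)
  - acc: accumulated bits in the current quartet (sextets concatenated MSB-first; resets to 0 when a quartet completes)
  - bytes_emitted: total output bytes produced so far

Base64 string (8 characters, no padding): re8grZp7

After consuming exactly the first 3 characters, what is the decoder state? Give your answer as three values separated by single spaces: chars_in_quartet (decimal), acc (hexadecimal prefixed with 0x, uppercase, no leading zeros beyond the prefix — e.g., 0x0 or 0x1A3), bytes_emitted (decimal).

After char 0 ('r'=43): chars_in_quartet=1 acc=0x2B bytes_emitted=0
After char 1 ('e'=30): chars_in_quartet=2 acc=0xADE bytes_emitted=0
After char 2 ('8'=60): chars_in_quartet=3 acc=0x2B7BC bytes_emitted=0

Answer: 3 0x2B7BC 0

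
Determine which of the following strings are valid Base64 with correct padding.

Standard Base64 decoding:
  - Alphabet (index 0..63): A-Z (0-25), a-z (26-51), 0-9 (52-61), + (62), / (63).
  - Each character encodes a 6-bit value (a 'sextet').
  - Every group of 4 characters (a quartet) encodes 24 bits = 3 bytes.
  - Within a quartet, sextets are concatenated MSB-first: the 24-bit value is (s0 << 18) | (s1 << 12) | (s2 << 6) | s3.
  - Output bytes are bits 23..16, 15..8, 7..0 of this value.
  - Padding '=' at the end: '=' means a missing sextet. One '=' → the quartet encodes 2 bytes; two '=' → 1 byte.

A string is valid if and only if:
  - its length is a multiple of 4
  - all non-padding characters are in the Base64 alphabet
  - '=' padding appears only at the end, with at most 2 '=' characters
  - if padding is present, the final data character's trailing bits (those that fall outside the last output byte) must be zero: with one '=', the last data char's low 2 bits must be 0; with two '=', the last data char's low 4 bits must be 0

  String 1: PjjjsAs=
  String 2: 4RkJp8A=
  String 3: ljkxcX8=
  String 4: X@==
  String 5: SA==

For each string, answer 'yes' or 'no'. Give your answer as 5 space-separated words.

String 1: 'PjjjsAs=' → valid
String 2: '4RkJp8A=' → valid
String 3: 'ljkxcX8=' → valid
String 4: 'X@==' → invalid (bad char(s): ['@'])
String 5: 'SA==' → valid

Answer: yes yes yes no yes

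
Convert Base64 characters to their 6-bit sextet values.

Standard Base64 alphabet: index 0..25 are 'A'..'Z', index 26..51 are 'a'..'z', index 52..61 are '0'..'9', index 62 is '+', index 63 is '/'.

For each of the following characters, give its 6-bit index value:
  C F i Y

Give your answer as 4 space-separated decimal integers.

'C': A..Z range, ord('C') − ord('A') = 2
'F': A..Z range, ord('F') − ord('A') = 5
'i': a..z range, 26 + ord('i') − ord('a') = 34
'Y': A..Z range, ord('Y') − ord('A') = 24

Answer: 2 5 34 24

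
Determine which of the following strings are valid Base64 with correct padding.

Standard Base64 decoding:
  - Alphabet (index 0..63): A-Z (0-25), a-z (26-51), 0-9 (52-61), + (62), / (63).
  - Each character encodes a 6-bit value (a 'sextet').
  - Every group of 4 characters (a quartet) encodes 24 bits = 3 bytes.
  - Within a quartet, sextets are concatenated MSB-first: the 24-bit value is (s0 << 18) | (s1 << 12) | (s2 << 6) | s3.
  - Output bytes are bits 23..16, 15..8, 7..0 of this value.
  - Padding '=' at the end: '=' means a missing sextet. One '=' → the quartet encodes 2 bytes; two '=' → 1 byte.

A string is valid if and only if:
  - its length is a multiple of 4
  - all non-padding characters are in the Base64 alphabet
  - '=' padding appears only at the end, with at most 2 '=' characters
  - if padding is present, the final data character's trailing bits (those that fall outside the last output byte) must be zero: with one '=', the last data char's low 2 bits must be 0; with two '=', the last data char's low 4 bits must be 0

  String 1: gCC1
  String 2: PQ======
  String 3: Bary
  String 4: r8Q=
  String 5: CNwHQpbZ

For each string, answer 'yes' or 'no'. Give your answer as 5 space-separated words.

String 1: 'gCC1' → valid
String 2: 'PQ======' → invalid (6 pad chars (max 2))
String 3: 'Bary' → valid
String 4: 'r8Q=' → valid
String 5: 'CNwHQpbZ' → valid

Answer: yes no yes yes yes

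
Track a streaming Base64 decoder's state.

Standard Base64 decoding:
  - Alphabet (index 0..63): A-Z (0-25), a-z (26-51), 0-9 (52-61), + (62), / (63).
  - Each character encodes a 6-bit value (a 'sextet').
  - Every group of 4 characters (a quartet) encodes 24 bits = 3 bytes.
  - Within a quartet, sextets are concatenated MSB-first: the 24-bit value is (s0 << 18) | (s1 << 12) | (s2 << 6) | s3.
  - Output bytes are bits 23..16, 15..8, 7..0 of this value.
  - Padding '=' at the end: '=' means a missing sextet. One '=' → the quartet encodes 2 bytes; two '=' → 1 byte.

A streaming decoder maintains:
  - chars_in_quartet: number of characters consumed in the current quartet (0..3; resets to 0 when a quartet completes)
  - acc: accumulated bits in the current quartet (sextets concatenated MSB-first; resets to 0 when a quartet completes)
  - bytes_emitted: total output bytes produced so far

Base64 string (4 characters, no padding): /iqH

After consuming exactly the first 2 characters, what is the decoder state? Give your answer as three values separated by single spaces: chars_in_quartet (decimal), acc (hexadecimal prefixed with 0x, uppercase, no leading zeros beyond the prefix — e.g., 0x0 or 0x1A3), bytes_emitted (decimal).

Answer: 2 0xFE2 0

Derivation:
After char 0 ('/'=63): chars_in_quartet=1 acc=0x3F bytes_emitted=0
After char 1 ('i'=34): chars_in_quartet=2 acc=0xFE2 bytes_emitted=0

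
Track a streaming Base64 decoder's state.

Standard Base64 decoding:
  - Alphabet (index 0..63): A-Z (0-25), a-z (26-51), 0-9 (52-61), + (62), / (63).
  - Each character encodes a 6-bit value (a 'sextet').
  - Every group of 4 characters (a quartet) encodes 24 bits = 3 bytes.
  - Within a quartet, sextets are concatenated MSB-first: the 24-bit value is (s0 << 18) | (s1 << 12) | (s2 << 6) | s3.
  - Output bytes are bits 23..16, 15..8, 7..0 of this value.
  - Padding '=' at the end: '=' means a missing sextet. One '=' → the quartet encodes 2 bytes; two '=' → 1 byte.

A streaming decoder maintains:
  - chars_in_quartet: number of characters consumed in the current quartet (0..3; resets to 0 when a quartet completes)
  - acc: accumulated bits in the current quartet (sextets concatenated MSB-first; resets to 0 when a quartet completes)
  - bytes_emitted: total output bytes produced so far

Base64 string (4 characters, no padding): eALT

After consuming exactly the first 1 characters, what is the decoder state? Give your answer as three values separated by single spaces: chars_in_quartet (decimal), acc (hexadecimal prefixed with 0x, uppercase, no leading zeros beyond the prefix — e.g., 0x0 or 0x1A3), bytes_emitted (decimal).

Answer: 1 0x1E 0

Derivation:
After char 0 ('e'=30): chars_in_quartet=1 acc=0x1E bytes_emitted=0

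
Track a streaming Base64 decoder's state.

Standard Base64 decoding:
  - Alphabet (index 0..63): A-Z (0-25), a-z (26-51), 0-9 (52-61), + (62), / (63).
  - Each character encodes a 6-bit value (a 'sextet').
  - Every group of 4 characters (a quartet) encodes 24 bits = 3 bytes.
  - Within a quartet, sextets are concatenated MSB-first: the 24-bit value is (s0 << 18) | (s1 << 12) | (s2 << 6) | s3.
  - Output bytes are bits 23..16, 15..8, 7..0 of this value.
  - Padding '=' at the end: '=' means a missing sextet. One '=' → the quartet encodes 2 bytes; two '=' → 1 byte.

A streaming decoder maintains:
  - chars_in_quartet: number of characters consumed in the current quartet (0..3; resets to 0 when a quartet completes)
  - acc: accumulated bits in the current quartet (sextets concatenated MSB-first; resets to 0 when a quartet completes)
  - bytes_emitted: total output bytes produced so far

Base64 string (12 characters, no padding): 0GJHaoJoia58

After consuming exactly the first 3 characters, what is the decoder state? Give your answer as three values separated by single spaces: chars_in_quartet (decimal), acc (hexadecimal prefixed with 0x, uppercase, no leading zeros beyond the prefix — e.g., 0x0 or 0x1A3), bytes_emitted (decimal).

Answer: 3 0x34189 0

Derivation:
After char 0 ('0'=52): chars_in_quartet=1 acc=0x34 bytes_emitted=0
After char 1 ('G'=6): chars_in_quartet=2 acc=0xD06 bytes_emitted=0
After char 2 ('J'=9): chars_in_quartet=3 acc=0x34189 bytes_emitted=0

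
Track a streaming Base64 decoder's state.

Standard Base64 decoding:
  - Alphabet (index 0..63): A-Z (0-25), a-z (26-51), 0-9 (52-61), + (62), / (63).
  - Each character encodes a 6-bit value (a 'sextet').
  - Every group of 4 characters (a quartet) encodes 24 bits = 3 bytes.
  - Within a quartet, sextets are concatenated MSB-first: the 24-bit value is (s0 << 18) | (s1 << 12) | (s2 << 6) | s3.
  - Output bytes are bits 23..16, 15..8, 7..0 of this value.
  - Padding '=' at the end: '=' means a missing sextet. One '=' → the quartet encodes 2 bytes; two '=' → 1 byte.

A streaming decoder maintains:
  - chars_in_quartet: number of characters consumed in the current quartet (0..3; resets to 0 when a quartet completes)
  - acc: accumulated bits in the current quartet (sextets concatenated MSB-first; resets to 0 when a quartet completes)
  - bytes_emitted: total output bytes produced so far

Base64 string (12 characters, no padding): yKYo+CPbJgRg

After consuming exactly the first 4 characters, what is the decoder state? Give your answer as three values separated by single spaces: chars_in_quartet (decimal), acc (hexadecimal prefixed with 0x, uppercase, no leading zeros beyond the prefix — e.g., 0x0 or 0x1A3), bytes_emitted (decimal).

After char 0 ('y'=50): chars_in_quartet=1 acc=0x32 bytes_emitted=0
After char 1 ('K'=10): chars_in_quartet=2 acc=0xC8A bytes_emitted=0
After char 2 ('Y'=24): chars_in_quartet=3 acc=0x32298 bytes_emitted=0
After char 3 ('o'=40): chars_in_quartet=4 acc=0xC8A628 -> emit C8 A6 28, reset; bytes_emitted=3

Answer: 0 0x0 3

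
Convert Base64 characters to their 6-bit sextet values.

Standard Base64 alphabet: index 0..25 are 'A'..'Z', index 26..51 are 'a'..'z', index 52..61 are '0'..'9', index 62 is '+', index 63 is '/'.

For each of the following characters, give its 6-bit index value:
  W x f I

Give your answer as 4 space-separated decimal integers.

Answer: 22 49 31 8

Derivation:
'W': A..Z range, ord('W') − ord('A') = 22
'x': a..z range, 26 + ord('x') − ord('a') = 49
'f': a..z range, 26 + ord('f') − ord('a') = 31
'I': A..Z range, ord('I') − ord('A') = 8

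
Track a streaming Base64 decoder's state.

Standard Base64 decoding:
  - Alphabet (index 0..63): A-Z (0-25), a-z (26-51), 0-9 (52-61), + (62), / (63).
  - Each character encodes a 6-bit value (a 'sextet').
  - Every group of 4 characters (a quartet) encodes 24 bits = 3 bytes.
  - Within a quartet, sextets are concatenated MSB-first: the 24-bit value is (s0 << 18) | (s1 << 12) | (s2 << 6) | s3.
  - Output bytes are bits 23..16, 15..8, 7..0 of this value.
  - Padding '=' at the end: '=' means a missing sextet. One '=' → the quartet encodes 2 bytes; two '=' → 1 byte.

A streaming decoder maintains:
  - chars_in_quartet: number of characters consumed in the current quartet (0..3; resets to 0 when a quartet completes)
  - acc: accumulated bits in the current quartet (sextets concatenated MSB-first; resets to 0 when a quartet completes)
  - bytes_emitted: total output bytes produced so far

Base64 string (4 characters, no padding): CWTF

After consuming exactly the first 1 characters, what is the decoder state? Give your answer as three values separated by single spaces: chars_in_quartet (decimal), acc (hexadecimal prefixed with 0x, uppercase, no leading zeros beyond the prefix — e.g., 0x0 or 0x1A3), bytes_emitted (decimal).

After char 0 ('C'=2): chars_in_quartet=1 acc=0x2 bytes_emitted=0

Answer: 1 0x2 0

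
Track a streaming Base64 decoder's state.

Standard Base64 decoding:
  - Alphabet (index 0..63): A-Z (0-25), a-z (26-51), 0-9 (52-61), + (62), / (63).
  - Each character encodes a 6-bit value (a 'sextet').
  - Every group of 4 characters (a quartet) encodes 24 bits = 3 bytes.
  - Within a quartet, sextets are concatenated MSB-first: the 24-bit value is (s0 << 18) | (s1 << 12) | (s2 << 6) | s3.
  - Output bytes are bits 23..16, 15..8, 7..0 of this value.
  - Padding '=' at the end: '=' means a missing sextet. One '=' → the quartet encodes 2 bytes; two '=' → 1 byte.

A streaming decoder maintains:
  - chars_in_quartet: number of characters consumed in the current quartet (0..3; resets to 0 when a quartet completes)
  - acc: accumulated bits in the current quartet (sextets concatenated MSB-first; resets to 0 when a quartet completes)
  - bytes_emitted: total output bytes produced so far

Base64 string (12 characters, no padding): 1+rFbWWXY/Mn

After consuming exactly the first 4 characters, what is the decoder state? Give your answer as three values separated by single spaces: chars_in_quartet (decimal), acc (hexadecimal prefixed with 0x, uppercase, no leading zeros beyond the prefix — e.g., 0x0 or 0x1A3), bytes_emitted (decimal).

Answer: 0 0x0 3

Derivation:
After char 0 ('1'=53): chars_in_quartet=1 acc=0x35 bytes_emitted=0
After char 1 ('+'=62): chars_in_quartet=2 acc=0xD7E bytes_emitted=0
After char 2 ('r'=43): chars_in_quartet=3 acc=0x35FAB bytes_emitted=0
After char 3 ('F'=5): chars_in_quartet=4 acc=0xD7EAC5 -> emit D7 EA C5, reset; bytes_emitted=3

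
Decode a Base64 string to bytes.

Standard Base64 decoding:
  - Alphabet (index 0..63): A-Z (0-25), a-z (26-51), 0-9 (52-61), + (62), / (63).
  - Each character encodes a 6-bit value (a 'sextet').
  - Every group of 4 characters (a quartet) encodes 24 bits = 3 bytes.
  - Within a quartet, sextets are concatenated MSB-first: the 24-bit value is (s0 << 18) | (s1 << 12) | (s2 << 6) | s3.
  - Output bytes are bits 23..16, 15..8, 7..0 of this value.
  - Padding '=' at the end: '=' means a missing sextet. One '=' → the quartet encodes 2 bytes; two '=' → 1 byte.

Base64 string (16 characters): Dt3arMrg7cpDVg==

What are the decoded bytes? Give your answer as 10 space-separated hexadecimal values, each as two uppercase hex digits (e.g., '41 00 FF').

Answer: 0E DD DA AC CA E0 ED CA 43 56

Derivation:
After char 0 ('D'=3): chars_in_quartet=1 acc=0x3 bytes_emitted=0
After char 1 ('t'=45): chars_in_quartet=2 acc=0xED bytes_emitted=0
After char 2 ('3'=55): chars_in_quartet=3 acc=0x3B77 bytes_emitted=0
After char 3 ('a'=26): chars_in_quartet=4 acc=0xEDDDA -> emit 0E DD DA, reset; bytes_emitted=3
After char 4 ('r'=43): chars_in_quartet=1 acc=0x2B bytes_emitted=3
After char 5 ('M'=12): chars_in_quartet=2 acc=0xACC bytes_emitted=3
After char 6 ('r'=43): chars_in_quartet=3 acc=0x2B32B bytes_emitted=3
After char 7 ('g'=32): chars_in_quartet=4 acc=0xACCAE0 -> emit AC CA E0, reset; bytes_emitted=6
After char 8 ('7'=59): chars_in_quartet=1 acc=0x3B bytes_emitted=6
After char 9 ('c'=28): chars_in_quartet=2 acc=0xEDC bytes_emitted=6
After char 10 ('p'=41): chars_in_quartet=3 acc=0x3B729 bytes_emitted=6
After char 11 ('D'=3): chars_in_quartet=4 acc=0xEDCA43 -> emit ED CA 43, reset; bytes_emitted=9
After char 12 ('V'=21): chars_in_quartet=1 acc=0x15 bytes_emitted=9
After char 13 ('g'=32): chars_in_quartet=2 acc=0x560 bytes_emitted=9
Padding '==': partial quartet acc=0x560 -> emit 56; bytes_emitted=10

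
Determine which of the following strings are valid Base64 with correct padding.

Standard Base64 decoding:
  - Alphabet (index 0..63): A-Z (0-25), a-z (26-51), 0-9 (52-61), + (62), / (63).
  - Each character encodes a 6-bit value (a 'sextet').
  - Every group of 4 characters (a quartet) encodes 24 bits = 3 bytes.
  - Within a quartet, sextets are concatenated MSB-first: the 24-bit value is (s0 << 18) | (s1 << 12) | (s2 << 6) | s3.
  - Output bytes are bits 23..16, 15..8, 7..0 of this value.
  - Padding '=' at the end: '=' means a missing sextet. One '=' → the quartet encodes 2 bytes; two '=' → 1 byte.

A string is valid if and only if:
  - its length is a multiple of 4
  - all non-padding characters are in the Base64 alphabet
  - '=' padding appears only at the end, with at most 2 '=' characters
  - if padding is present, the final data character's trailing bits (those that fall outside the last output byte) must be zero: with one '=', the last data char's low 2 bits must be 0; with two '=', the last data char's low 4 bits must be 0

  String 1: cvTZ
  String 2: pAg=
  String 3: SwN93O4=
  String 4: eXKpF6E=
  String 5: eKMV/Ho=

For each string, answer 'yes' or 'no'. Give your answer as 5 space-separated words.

Answer: yes yes yes yes yes

Derivation:
String 1: 'cvTZ' → valid
String 2: 'pAg=' → valid
String 3: 'SwN93O4=' → valid
String 4: 'eXKpF6E=' → valid
String 5: 'eKMV/Ho=' → valid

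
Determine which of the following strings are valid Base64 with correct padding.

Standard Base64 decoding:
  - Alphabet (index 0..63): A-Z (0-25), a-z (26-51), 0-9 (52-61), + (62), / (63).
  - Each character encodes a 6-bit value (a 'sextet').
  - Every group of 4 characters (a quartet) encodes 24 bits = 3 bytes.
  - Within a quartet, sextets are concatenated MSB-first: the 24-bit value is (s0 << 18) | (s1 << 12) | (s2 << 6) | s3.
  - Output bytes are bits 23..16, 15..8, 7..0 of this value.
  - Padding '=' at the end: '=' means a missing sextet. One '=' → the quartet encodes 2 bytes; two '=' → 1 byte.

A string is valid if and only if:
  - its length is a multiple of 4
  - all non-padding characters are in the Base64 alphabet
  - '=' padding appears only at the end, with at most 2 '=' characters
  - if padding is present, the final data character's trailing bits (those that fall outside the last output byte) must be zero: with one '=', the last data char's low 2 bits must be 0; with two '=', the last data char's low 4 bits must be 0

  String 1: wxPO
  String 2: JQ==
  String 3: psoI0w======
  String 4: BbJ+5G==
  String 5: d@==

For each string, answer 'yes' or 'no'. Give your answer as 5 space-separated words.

String 1: 'wxPO' → valid
String 2: 'JQ==' → valid
String 3: 'psoI0w======' → invalid (6 pad chars (max 2))
String 4: 'BbJ+5G==' → invalid (bad trailing bits)
String 5: 'd@==' → invalid (bad char(s): ['@'])

Answer: yes yes no no no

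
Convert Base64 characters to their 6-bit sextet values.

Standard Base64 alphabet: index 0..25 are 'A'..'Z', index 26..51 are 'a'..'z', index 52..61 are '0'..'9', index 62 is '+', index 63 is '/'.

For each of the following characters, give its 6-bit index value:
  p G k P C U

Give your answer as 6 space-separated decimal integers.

Answer: 41 6 36 15 2 20

Derivation:
'p': a..z range, 26 + ord('p') − ord('a') = 41
'G': A..Z range, ord('G') − ord('A') = 6
'k': a..z range, 26 + ord('k') − ord('a') = 36
'P': A..Z range, ord('P') − ord('A') = 15
'C': A..Z range, ord('C') − ord('A') = 2
'U': A..Z range, ord('U') − ord('A') = 20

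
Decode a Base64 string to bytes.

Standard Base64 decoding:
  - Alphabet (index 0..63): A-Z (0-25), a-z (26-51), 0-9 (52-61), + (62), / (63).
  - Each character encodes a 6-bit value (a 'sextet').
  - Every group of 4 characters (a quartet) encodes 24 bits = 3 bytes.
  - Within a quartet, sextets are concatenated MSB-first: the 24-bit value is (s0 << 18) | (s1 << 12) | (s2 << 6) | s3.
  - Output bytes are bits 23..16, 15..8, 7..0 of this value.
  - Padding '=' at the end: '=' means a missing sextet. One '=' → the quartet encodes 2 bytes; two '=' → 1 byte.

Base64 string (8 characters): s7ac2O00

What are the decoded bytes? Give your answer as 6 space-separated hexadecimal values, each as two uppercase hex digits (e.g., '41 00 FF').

Answer: B3 B6 9C D8 ED 34

Derivation:
After char 0 ('s'=44): chars_in_quartet=1 acc=0x2C bytes_emitted=0
After char 1 ('7'=59): chars_in_quartet=2 acc=0xB3B bytes_emitted=0
After char 2 ('a'=26): chars_in_quartet=3 acc=0x2CEDA bytes_emitted=0
After char 3 ('c'=28): chars_in_quartet=4 acc=0xB3B69C -> emit B3 B6 9C, reset; bytes_emitted=3
After char 4 ('2'=54): chars_in_quartet=1 acc=0x36 bytes_emitted=3
After char 5 ('O'=14): chars_in_quartet=2 acc=0xD8E bytes_emitted=3
After char 6 ('0'=52): chars_in_quartet=3 acc=0x363B4 bytes_emitted=3
After char 7 ('0'=52): chars_in_quartet=4 acc=0xD8ED34 -> emit D8 ED 34, reset; bytes_emitted=6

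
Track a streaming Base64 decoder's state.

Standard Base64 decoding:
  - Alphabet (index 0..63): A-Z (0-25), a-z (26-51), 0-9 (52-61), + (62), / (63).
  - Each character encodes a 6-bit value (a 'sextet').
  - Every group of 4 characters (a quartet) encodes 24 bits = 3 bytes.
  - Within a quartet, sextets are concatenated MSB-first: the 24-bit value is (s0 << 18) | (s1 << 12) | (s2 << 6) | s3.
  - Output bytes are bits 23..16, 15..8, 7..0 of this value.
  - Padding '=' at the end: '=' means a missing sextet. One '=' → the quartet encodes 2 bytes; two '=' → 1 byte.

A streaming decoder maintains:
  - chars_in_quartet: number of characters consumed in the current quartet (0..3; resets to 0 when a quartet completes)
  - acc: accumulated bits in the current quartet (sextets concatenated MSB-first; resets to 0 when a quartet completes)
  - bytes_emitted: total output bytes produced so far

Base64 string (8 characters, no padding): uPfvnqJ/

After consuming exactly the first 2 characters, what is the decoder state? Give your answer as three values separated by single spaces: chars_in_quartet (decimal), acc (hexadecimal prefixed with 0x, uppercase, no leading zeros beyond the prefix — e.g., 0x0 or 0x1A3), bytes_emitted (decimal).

Answer: 2 0xB8F 0

Derivation:
After char 0 ('u'=46): chars_in_quartet=1 acc=0x2E bytes_emitted=0
After char 1 ('P'=15): chars_in_quartet=2 acc=0xB8F bytes_emitted=0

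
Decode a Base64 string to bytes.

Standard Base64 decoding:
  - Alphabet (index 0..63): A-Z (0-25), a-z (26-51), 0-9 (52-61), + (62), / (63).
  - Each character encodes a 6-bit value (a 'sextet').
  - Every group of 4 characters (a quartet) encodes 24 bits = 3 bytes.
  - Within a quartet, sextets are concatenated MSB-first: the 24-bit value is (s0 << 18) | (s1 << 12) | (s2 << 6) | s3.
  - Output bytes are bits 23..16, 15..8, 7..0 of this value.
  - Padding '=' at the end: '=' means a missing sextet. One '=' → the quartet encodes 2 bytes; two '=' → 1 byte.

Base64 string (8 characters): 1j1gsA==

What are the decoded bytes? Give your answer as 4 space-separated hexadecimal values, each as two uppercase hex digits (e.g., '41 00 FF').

Answer: D6 3D 60 B0

Derivation:
After char 0 ('1'=53): chars_in_quartet=1 acc=0x35 bytes_emitted=0
After char 1 ('j'=35): chars_in_quartet=2 acc=0xD63 bytes_emitted=0
After char 2 ('1'=53): chars_in_quartet=3 acc=0x358F5 bytes_emitted=0
After char 3 ('g'=32): chars_in_quartet=4 acc=0xD63D60 -> emit D6 3D 60, reset; bytes_emitted=3
After char 4 ('s'=44): chars_in_quartet=1 acc=0x2C bytes_emitted=3
After char 5 ('A'=0): chars_in_quartet=2 acc=0xB00 bytes_emitted=3
Padding '==': partial quartet acc=0xB00 -> emit B0; bytes_emitted=4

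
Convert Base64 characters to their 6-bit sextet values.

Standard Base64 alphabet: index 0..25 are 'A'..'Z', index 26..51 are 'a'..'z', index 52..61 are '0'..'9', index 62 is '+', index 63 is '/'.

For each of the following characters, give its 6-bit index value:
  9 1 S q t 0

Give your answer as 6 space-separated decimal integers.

'9': 0..9 range, 52 + ord('9') − ord('0') = 61
'1': 0..9 range, 52 + ord('1') − ord('0') = 53
'S': A..Z range, ord('S') − ord('A') = 18
'q': a..z range, 26 + ord('q') − ord('a') = 42
't': a..z range, 26 + ord('t') − ord('a') = 45
'0': 0..9 range, 52 + ord('0') − ord('0') = 52

Answer: 61 53 18 42 45 52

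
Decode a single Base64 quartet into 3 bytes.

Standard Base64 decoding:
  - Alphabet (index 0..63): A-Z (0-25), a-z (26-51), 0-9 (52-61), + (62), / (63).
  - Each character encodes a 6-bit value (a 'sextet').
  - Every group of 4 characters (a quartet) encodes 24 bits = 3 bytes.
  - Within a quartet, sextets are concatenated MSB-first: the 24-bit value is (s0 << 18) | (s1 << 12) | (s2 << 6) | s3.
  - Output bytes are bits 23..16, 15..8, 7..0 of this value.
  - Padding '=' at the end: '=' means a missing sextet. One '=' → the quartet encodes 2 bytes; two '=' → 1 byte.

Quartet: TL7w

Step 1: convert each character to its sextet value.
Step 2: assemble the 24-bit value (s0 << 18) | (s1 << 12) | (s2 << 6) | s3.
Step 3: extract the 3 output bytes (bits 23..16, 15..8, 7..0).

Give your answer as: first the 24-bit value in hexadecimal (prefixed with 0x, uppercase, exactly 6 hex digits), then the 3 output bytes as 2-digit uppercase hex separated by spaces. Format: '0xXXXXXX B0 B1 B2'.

Answer: 0x4CBEF0 4C BE F0

Derivation:
Sextets: T=19, L=11, 7=59, w=48
24-bit: (19<<18) | (11<<12) | (59<<6) | 48
      = 0x4C0000 | 0x00B000 | 0x000EC0 | 0x000030
      = 0x4CBEF0
Bytes: (v>>16)&0xFF=4C, (v>>8)&0xFF=BE, v&0xFF=F0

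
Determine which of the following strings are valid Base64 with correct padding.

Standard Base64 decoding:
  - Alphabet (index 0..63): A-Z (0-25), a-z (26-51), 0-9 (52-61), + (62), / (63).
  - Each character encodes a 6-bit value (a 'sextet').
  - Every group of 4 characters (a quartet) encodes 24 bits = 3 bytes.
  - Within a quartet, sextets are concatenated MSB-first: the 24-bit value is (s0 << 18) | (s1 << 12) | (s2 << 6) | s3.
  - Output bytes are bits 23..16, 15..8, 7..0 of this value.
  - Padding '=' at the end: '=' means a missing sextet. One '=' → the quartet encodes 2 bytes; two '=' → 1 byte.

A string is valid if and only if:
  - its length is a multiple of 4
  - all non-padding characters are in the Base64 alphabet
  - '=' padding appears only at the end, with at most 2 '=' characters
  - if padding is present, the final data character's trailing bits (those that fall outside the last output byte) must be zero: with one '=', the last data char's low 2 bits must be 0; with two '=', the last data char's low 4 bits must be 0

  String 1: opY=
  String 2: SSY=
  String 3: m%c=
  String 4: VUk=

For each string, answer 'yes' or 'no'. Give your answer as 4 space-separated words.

String 1: 'opY=' → valid
String 2: 'SSY=' → valid
String 3: 'm%c=' → invalid (bad char(s): ['%'])
String 4: 'VUk=' → valid

Answer: yes yes no yes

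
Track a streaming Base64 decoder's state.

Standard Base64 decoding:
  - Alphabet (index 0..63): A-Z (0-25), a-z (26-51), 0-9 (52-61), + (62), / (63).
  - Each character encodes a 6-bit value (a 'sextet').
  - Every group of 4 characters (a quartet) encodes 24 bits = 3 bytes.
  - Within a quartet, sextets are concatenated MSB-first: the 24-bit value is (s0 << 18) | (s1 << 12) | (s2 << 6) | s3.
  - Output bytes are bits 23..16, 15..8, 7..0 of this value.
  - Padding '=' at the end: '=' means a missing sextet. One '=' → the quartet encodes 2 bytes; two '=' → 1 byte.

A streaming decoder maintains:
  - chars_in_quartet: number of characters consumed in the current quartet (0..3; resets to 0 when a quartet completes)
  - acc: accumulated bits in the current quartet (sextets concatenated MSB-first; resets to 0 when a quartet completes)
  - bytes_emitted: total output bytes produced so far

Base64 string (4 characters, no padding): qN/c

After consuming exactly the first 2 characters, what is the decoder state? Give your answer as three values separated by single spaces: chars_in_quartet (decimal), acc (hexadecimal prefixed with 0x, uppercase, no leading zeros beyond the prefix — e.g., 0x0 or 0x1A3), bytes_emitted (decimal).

Answer: 2 0xA8D 0

Derivation:
After char 0 ('q'=42): chars_in_quartet=1 acc=0x2A bytes_emitted=0
After char 1 ('N'=13): chars_in_quartet=2 acc=0xA8D bytes_emitted=0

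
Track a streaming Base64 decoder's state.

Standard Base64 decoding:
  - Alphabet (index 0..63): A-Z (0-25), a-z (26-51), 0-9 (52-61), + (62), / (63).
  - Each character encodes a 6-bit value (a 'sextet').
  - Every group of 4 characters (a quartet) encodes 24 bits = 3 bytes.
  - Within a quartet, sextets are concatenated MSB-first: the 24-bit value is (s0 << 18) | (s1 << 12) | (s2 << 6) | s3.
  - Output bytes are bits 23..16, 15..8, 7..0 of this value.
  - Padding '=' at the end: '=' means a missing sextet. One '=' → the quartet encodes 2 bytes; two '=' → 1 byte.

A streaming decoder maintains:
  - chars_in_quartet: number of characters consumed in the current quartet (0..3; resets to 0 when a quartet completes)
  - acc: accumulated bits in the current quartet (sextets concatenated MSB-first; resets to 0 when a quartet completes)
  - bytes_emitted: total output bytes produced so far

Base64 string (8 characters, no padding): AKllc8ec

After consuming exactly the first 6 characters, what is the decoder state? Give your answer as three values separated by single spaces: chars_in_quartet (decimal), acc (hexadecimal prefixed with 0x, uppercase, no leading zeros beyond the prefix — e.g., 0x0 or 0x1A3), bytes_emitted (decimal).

After char 0 ('A'=0): chars_in_quartet=1 acc=0x0 bytes_emitted=0
After char 1 ('K'=10): chars_in_quartet=2 acc=0xA bytes_emitted=0
After char 2 ('l'=37): chars_in_quartet=3 acc=0x2A5 bytes_emitted=0
After char 3 ('l'=37): chars_in_quartet=4 acc=0xA965 -> emit 00 A9 65, reset; bytes_emitted=3
After char 4 ('c'=28): chars_in_quartet=1 acc=0x1C bytes_emitted=3
After char 5 ('8'=60): chars_in_quartet=2 acc=0x73C bytes_emitted=3

Answer: 2 0x73C 3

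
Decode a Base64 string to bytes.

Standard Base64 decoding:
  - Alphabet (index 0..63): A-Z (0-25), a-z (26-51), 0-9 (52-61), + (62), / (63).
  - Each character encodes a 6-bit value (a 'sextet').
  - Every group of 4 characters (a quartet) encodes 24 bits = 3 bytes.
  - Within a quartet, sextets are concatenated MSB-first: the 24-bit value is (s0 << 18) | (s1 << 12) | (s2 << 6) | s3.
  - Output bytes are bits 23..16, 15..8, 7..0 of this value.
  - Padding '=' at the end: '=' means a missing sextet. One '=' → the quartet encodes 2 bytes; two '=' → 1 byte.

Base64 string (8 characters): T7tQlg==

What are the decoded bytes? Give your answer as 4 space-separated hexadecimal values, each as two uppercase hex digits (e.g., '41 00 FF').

Answer: 4F BB 50 96

Derivation:
After char 0 ('T'=19): chars_in_quartet=1 acc=0x13 bytes_emitted=0
After char 1 ('7'=59): chars_in_quartet=2 acc=0x4FB bytes_emitted=0
After char 2 ('t'=45): chars_in_quartet=3 acc=0x13EED bytes_emitted=0
After char 3 ('Q'=16): chars_in_quartet=4 acc=0x4FBB50 -> emit 4F BB 50, reset; bytes_emitted=3
After char 4 ('l'=37): chars_in_quartet=1 acc=0x25 bytes_emitted=3
After char 5 ('g'=32): chars_in_quartet=2 acc=0x960 bytes_emitted=3
Padding '==': partial quartet acc=0x960 -> emit 96; bytes_emitted=4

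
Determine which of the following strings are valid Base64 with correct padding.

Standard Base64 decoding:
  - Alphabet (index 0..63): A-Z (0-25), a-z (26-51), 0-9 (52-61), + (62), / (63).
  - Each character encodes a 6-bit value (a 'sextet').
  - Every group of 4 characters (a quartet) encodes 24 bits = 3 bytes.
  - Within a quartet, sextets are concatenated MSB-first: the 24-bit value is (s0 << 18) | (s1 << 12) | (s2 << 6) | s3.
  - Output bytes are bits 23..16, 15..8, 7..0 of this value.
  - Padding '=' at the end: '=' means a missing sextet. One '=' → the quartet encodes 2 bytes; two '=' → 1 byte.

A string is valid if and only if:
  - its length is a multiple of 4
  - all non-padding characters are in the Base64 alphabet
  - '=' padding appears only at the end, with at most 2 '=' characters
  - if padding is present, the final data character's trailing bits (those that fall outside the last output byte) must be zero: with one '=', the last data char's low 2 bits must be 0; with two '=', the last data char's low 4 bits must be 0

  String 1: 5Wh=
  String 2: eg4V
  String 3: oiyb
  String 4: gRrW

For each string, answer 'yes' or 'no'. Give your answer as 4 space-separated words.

Answer: no yes yes yes

Derivation:
String 1: '5Wh=' → invalid (bad trailing bits)
String 2: 'eg4V' → valid
String 3: 'oiyb' → valid
String 4: 'gRrW' → valid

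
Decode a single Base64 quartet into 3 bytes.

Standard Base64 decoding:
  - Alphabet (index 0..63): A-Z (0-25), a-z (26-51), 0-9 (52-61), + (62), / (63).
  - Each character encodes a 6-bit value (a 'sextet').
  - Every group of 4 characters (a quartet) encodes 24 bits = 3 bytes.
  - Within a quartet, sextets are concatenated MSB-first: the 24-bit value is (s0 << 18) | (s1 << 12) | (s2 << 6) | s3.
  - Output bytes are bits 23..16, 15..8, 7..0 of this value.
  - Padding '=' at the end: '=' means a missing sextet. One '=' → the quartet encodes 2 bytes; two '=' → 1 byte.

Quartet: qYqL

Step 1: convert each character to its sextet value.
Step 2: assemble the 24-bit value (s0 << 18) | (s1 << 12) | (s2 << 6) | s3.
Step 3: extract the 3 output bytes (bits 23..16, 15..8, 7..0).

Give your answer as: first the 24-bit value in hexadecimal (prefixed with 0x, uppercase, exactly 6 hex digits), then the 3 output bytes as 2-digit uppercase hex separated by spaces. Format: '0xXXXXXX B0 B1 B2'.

Sextets: q=42, Y=24, q=42, L=11
24-bit: (42<<18) | (24<<12) | (42<<6) | 11
      = 0xA80000 | 0x018000 | 0x000A80 | 0x00000B
      = 0xA98A8B
Bytes: (v>>16)&0xFF=A9, (v>>8)&0xFF=8A, v&0xFF=8B

Answer: 0xA98A8B A9 8A 8B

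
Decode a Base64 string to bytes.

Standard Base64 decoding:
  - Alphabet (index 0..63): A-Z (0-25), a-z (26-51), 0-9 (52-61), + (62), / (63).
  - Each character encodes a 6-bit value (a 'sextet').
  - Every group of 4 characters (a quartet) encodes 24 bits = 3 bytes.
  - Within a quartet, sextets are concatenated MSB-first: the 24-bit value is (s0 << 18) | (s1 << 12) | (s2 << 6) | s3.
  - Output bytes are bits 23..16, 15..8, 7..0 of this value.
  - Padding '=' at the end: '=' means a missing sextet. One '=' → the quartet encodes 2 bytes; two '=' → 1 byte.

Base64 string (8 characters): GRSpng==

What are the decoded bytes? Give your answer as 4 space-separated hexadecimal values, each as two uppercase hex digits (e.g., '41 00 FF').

Answer: 19 14 A9 9E

Derivation:
After char 0 ('G'=6): chars_in_quartet=1 acc=0x6 bytes_emitted=0
After char 1 ('R'=17): chars_in_quartet=2 acc=0x191 bytes_emitted=0
After char 2 ('S'=18): chars_in_quartet=3 acc=0x6452 bytes_emitted=0
After char 3 ('p'=41): chars_in_quartet=4 acc=0x1914A9 -> emit 19 14 A9, reset; bytes_emitted=3
After char 4 ('n'=39): chars_in_quartet=1 acc=0x27 bytes_emitted=3
After char 5 ('g'=32): chars_in_quartet=2 acc=0x9E0 bytes_emitted=3
Padding '==': partial quartet acc=0x9E0 -> emit 9E; bytes_emitted=4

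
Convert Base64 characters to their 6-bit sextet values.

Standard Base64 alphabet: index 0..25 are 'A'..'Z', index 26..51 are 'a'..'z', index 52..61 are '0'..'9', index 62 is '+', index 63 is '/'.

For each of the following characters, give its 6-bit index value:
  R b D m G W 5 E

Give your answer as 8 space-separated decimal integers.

Answer: 17 27 3 38 6 22 57 4

Derivation:
'R': A..Z range, ord('R') − ord('A') = 17
'b': a..z range, 26 + ord('b') − ord('a') = 27
'D': A..Z range, ord('D') − ord('A') = 3
'm': a..z range, 26 + ord('m') − ord('a') = 38
'G': A..Z range, ord('G') − ord('A') = 6
'W': A..Z range, ord('W') − ord('A') = 22
'5': 0..9 range, 52 + ord('5') − ord('0') = 57
'E': A..Z range, ord('E') − ord('A') = 4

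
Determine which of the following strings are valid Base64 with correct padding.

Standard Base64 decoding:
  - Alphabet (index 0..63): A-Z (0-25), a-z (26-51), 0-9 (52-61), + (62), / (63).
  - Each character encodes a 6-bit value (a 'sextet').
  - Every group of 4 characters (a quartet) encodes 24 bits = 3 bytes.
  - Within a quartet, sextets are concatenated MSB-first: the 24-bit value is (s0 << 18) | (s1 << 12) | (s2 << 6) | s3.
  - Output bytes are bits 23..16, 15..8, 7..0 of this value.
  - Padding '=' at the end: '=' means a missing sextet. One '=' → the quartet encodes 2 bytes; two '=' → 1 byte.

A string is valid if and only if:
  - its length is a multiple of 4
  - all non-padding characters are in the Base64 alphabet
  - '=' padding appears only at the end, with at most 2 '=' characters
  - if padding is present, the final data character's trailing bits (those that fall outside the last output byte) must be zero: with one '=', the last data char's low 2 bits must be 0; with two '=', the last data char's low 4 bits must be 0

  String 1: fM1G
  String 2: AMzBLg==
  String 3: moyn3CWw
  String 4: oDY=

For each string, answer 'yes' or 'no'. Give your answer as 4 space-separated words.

String 1: 'fM1G' → valid
String 2: 'AMzBLg==' → valid
String 3: 'moyn3CWw' → valid
String 4: 'oDY=' → valid

Answer: yes yes yes yes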